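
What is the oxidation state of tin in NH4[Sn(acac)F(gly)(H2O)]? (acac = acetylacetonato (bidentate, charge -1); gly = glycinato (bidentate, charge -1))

+2

1 ammonium outside the brackets (+1 each) → the complex ion is 1−.
Ligand charges: 1×H2O neutral; 1×acac = -1; 1×gly = -1; 1×F = -1; sum -3.
Sn + (-3) = 1− ⇒ Sn is +2.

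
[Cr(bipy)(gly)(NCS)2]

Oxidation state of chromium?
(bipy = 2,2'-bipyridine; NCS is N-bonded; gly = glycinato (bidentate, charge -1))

+3

No counter-ion: the bracketed complex is neutral.
Ligand charges: 1×bipy neutral; 2×NCS = -2; 1×gly = -1; sum -3.
Cr + (-3) = 0 ⇒ Cr is +3.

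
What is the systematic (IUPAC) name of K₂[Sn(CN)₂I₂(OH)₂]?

potassium dicyanodihydroxodiiodostannate(IV)

The 2 potassium counter-ions carry a total charge of +2, so each complex ion is 2−.
Ligand charges: 2×cyano (-1 each), 2×iodo (-1 each), 2×hydroxo (-1 each); total -6. So Sn + (-6) = 2−, giving Sn = +4.
Ligands are named alphabetically: cyano before hydroxo before iodo.
The complex ion is anionic, so tin takes the -ate form stannate(IV).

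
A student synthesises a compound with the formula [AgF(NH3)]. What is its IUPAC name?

There is no counter-ion, so the complex is neutral overall.
Ligand charges: 1×ammine (neutral), 1×fluoro (-1 each); total -1. So Ag + (-1) = 0, giving Ag = +1.
Ligands are named alphabetically: ammine before fluoro.

amminefluorosilver(I)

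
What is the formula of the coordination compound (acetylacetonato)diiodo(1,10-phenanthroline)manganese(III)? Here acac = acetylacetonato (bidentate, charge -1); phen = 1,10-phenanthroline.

Ligands: 2 iodo (I, -1), 1 acetylacetonato (acac, -1), 1 1,10-phenanthroline (phen, neutral). Ligand charge sum = -3.
With Mn in oxidation state +3, the complex ion is [Mn...].

[Mn(acac)I2(phen)]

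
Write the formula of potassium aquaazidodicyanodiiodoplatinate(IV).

Ligands: 2 iodo (I, -1), 1 azido (N3, -1), 2 cyano (CN, -1), 1 aqua (H2O, neutral). Ligand charge sum = -5.
Charge balance with potassium (+1) requires 1 complex ion per 1 potassium.

K[Pt(CN)2(H2O)I2(N3)]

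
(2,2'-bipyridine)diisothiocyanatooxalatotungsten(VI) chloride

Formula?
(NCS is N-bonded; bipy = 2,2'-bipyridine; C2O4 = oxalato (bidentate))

[W(bipy)(C2O4)(NCS)2]Cl2

Ligands: 2 isothiocyanato (NCS, -1), 1 2,2'-bipyridine (bipy, neutral), 1 oxalato (C2O4, -2). Ligand charge sum = -4.
Charge balance with chloride (-1) requires 1 complex ion per 2 chloride.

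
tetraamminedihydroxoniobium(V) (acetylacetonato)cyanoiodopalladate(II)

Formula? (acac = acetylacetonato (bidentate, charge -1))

[Nb(NH3)4(OH)2][Pd(acac)(CN)I]3

Cation [Nb…]: ligand charges -2, Nb(V) ⇒ ion charge 3+.
Anion [Pd…]: ligand charges -3, Pd(II) ⇒ ion charge 1−.
One 3+ cation requires 3 of the 1− anion.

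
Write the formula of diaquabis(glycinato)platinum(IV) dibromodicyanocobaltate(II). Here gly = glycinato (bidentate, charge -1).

Cation [Pt…]: ligand charges -2, Pt(IV) ⇒ ion charge 2+.
Anion [Co…]: ligand charges -4, Co(II) ⇒ ion charge 2−.
One 2+ cation balances one 2− anion.

[Pt(gly)2(H2O)2][CoBr2(CN)2]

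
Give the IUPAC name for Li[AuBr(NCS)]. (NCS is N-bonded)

lithium bromoisothiocyanatoaurate(I)

The 1 lithium counter-ion carries a total charge of +1, so each complex ion is 1−.
Ligand charges: 1×isothiocyanato (-1 each), 1×bromo (-1 each); total -2. So Au + (-2) = 1−, giving Au = +1.
The complex ion is anionic, so gold takes the -ate form aurate(I).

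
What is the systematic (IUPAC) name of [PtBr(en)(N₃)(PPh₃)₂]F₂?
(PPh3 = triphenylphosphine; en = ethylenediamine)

The 2 fluoride counter-ions carry a total charge of -2, so each complex ion is 2+.
Ligand charges: 1×bromo (-1 each), 2×triphenylphosphine (neutral), 1×ethylenediamine (neutral), 1×azido (-1 each); total -2. So Pt + (-2) = 2+, giving Pt = +4.
Ligands are named alphabetically: azido before bromo before ethylenediamine before triphenylphosphine.

azidobromo(ethylenediamine)bis(triphenylphosphine)platinum(IV) fluoride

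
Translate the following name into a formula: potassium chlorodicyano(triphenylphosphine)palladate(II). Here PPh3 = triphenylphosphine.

Ligands: 2 cyano (CN, -1), 1 triphenylphosphine (PPh3, neutral), 1 chloro (Cl, -1). Ligand charge sum = -3.
With Pd in oxidation state +2, the complex ion is [Pd...]^1−.
Charge balance with potassium (+1) requires 1 complex ion per 1 potassium.

K[PdCl(CN)2(PPh3)]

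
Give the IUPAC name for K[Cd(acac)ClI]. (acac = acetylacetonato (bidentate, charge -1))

The 1 potassium counter-ion carries a total charge of +1, so each complex ion is 1−.
Ligand charges: 1×iodo (-1 each), 1×chloro (-1 each), 1×acetylacetonato (-1 each); total -3. So Cd + (-3) = 1−, giving Cd = +2.
The complex ion is anionic, so cadmium takes the -ate form cadmate(II).

potassium (acetylacetonato)chloroiodocadmate(II)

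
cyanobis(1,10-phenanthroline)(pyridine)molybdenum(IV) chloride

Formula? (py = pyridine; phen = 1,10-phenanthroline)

[Mo(CN)(phen)2(py)]Cl3

Ligands: 1 pyridine (py, neutral), 2 1,10-phenanthroline (phen, neutral), 1 cyano (CN, -1). Ligand charge sum = -1.
With Mo in oxidation state +4, the complex ion is [Mo...]^3+.
Charge balance with chloride (-1) requires 1 complex ion per 3 chloride.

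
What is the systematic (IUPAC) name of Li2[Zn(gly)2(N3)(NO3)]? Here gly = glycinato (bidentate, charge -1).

lithium azidobis(glycinato)nitratozincate(II)

The 2 lithium counter-ions carry a total charge of +2, so each complex ion is 2−.
Ligand charges: 1×nitrato (-1 each), 1×azido (-1 each), 2×glycinato (-1 each); total -4. So Zn + (-4) = 2−, giving Zn = +2.
Ligands are named alphabetically: azido before glycinato before nitrato.
The complex ion is anionic, so zinc takes the -ate form zincate(II).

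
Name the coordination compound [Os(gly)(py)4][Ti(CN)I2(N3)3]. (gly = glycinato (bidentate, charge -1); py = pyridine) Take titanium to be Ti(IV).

(glycinato)tetrakis(pyridine)osmium(III) triazidocyanodiiodotitanate(IV)

Ti is given as +4; the anion's ligand charges sum to -6, so the complex anion is 2−.
A 1:1 salt means the cation carries the equal and opposite charge, 2+.
Cation: ligand charges sum to -1; for the ion to be 2+, Os = +3.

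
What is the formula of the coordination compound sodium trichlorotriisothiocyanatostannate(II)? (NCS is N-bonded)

Na4[SnCl3(NCS)3]

Ligands: 3 chloro (Cl, -1), 3 isothiocyanato (NCS, -1). Ligand charge sum = -6.
Charge balance with sodium (+1) requires 1 complex ion per 4 sodium.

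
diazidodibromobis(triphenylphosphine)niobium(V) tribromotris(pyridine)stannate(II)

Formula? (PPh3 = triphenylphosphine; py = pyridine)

[NbBr2(N3)2(PPh3)2][SnBr3(py)3]

Cation [Nb…]: ligand charges -4, Nb(V) ⇒ ion charge 1+.
Anion [Sn…]: ligand charges -3, Sn(II) ⇒ ion charge 1−.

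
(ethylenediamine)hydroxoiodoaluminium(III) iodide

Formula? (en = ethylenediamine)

[Al(en)I(OH)]I

Ligands: 1 iodo (I, -1), 1 ethylenediamine (en, neutral), 1 hydroxo (OH, -1). Ligand charge sum = -2.
With Al in oxidation state +3, the complex ion is [Al...]^1+.
Charge balance with iodide (-1) requires 1 complex ion per 1 iodide.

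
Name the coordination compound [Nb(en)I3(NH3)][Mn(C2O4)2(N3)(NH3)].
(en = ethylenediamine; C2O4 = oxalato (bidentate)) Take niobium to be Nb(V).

Both ions are complex: the cation is named first with the plain metal name, the anion second with the -ate form; each ion's ligands are alphabetised independently.
Nb is given as +5; the cation's ligand charges sum to -3, so the complex cation is 2+.
A 1:1 salt means the anion carries the equal and opposite charge, 2−.
Anion: ligand charges sum to -5; for the ion to be 2−, Mn = +3.

ammine(ethylenediamine)triiodoniobium(V) ammineazidodioxalatomanganate(III)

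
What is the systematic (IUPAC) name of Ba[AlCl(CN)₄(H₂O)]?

barium aquachlorotetracyanoaluminate(III)

The 1 barium counter-ion carries a total charge of +2, so each complex ion is 2−.
Ligand charges: 1×chloro (-1 each), 1×aqua (neutral), 4×cyano (-1 each); total -5. So Al + (-5) = 2−, giving Al = +3.
Ligands are named alphabetically: aqua before chloro before cyano.
The complex ion is anionic, so aluminium takes the -ate form aluminate(III).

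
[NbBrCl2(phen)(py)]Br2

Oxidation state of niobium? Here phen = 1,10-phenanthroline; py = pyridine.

2 bromide outside the brackets (-1 each) → the complex ion is 2+.
Ligand charges: 1×phen neutral; 1×py neutral; 1×Br = -1; 2×Cl = -2; sum -3.
Nb + (-3) = 2+ ⇒ Nb is +5.

+5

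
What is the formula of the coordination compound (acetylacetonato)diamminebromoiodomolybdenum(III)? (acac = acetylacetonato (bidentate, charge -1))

[Mo(acac)BrI(NH3)2]

Ligands: 2 ammine (NH3, neutral), 1 bromo (Br, -1), 1 iodo (I, -1), 1 acetylacetonato (acac, -1). Ligand charge sum = -3.
With Mo in oxidation state +3, the complex ion is [Mo...].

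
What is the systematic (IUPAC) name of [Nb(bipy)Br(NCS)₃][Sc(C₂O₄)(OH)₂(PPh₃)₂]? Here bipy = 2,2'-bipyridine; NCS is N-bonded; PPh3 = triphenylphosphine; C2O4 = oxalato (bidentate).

Scandium is always +3 in its complexes; the anion's ligand charges sum to -4, so the complex anion is 1−.
A 1:1 salt means the cation carries the equal and opposite charge, 1+.
Cation: ligand charges sum to -4; for the ion to be 1+, Nb = +5.

(2,2'-bipyridine)bromotriisothiocyanatoniobium(V) dihydroxooxalatobis(triphenylphosphine)scandate(III)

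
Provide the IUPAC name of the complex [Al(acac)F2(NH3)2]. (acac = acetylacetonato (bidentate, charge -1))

(acetylacetonato)diamminedifluoroaluminium(III)

There is no counter-ion, so the complex is neutral overall.
Ligand charges: 2×ammine (neutral), 1×acetylacetonato (-1 each), 2×fluoro (-1 each); total -3. So Al + (-3) = 0, giving Al = +3.
Ligands are named alphabetically: acetylacetonato before ammine before fluoro.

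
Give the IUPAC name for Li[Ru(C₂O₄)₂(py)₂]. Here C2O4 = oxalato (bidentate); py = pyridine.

lithium dioxalatobis(pyridine)ruthenate(III)

The 1 lithium counter-ion carries a total charge of +1, so each complex ion is 1−.
Ligand charges: 2×oxalato (-2 each), 2×pyridine (neutral); total -4. So Ru + (-4) = 1−, giving Ru = +3.
The complex ion is anionic, so ruthenium takes the -ate form ruthenate(III).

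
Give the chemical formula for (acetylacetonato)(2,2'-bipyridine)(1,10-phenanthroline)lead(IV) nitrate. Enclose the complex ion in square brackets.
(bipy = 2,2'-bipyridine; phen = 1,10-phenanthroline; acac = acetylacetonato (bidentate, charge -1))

Ligands: 1 2,2'-bipyridine (bipy, neutral), 1 1,10-phenanthroline (phen, neutral), 1 acetylacetonato (acac, -1). Ligand charge sum = -1.
With Pb in oxidation state +4, the complex ion is [Pb...]^3+.
Charge balance with nitrate (-1) requires 1 complex ion per 3 nitrate.

[Pb(acac)(bipy)(phen)](NO3)3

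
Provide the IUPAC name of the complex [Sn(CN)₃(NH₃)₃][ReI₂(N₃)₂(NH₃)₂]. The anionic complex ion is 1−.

The complex anion is given as 1−; its ligand charges sum to -4, so Re = +3.
A 1:1 salt means the cation carries the equal and opposite charge, 1+.
Cation: ligand charges sum to -3; for the ion to be 1+, Sn = +4.

triamminetricyanotin(IV) diamminediazidodiiodorhenate(III)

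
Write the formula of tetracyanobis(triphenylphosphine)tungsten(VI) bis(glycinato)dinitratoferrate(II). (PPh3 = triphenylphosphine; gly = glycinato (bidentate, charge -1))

Cation [W…]: ligand charges -4, W(VI) ⇒ ion charge 2+.
Anion [Fe…]: ligand charges -4, Fe(II) ⇒ ion charge 2−.
One 2+ cation balances one 2− anion.

[W(CN)4(PPh3)2][Fe(gly)2(NO3)2]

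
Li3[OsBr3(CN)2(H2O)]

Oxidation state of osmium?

+2

3 lithium outside the brackets (+1 each) → the complex ion is 3−.
Ligand charges: 1×H2O neutral; 3×Br = -3; 2×CN = -2; sum -5.
Os + (-5) = 3− ⇒ Os is +2.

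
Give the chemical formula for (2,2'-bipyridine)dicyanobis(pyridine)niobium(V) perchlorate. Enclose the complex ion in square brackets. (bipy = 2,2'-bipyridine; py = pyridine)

Ligands: 1 2,2'-bipyridine (bipy, neutral), 2 pyridine (py, neutral), 2 cyano (CN, -1). Ligand charge sum = -2.
With Nb in oxidation state +5, the complex ion is [Nb...]^3+.
Charge balance with perchlorate (-1) requires 1 complex ion per 3 perchlorate.

[Nb(bipy)(CN)2(py)2](ClO4)3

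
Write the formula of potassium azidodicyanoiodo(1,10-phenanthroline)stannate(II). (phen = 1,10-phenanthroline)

K2[Sn(CN)2I(N3)(phen)]

Ligands: 2 cyano (CN, -1), 1 1,10-phenanthroline (phen, neutral), 1 azido (N3, -1), 1 iodo (I, -1). Ligand charge sum = -4.
Charge balance with potassium (+1) requires 1 complex ion per 2 potassium.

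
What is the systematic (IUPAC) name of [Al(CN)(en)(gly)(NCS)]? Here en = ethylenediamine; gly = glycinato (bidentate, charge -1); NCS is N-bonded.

cyano(ethylenediamine)(glycinato)isothiocyanatoaluminium(III)

There is no counter-ion, so the complex is neutral overall.
Ligand charges: 1×ethylenediamine (neutral), 1×glycinato (-1 each), 1×isothiocyanato (-1 each), 1×cyano (-1 each); total -3. So Al + (-3) = 0, giving Al = +3.
Ligands are named alphabetically: cyano before ethylenediamine before glycinato before isothiocyanato.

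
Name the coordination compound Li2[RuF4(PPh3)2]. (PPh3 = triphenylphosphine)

The 2 lithium counter-ions carry a total charge of +2, so each complex ion is 2−.
Ligand charges: 2×triphenylphosphine (neutral), 4×fluoro (-1 each); total -4. So Ru + (-4) = 2−, giving Ru = +2.
Ligands are named alphabetically: fluoro before triphenylphosphine.
The complex ion is anionic, so ruthenium takes the -ate form ruthenate(II).

lithium tetrafluorobis(triphenylphosphine)ruthenate(II)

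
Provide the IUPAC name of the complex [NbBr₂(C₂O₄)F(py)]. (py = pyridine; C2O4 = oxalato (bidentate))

There is no counter-ion, so the complex is neutral overall.
Ligand charges: 1×fluoro (-1 each), 2×bromo (-1 each), 1×pyridine (neutral), 1×oxalato (-2 each); total -5. So Nb + (-5) = 0, giving Nb = +5.
Ligands are named alphabetically: bromo before fluoro before oxalato before pyridine.

dibromofluorooxalato(pyridine)niobium(V)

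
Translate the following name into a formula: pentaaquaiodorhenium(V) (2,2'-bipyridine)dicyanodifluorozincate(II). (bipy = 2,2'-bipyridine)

[Re(H2O)5I][Zn(bipy)(CN)2F2]2

Cation [Re…]: ligand charges -1, Re(V) ⇒ ion charge 4+.
Anion [Zn…]: ligand charges -4, Zn(II) ⇒ ion charge 2−.
One 4+ cation requires 2 of the 2− anion.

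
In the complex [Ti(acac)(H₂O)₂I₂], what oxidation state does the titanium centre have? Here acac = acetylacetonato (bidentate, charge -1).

No counter-ion: the bracketed complex is neutral.
Ligand charges: 2×I = -2; 2×H2O neutral; 1×acac = -1; sum -3.
Ti + (-3) = 0 ⇒ Ti is +3.

+3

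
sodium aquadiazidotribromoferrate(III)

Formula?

Ligands: 3 bromo (Br, -1), 1 aqua (H2O, neutral), 2 azido (N3, -1). Ligand charge sum = -5.
With Fe in oxidation state +3, the complex ion is [Fe...]^2−.
Charge balance with sodium (+1) requires 1 complex ion per 2 sodium.

Na2[FeBr3(H2O)(N3)2]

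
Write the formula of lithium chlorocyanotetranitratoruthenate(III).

Ligands: 1 cyano (CN, -1), 1 chloro (Cl, -1), 4 nitrato (NO3, -1). Ligand charge sum = -6.
Charge balance with lithium (+1) requires 1 complex ion per 3 lithium.

Li3[RuCl(CN)(NO3)4]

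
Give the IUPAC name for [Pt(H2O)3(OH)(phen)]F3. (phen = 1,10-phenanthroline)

triaquahydroxo(1,10-phenanthroline)platinum(IV) fluoride

The 3 fluoride counter-ions carry a total charge of -3, so each complex ion is 3+.
Ligand charges: 1×1,10-phenanthroline (neutral), 3×aqua (neutral), 1×hydroxo (-1 each); total -1. So Pt + (-1) = 3+, giving Pt = +4.
Ligands are named alphabetically: aqua before hydroxo before phenanthroline.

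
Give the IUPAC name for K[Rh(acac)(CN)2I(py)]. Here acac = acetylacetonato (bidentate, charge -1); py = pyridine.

potassium (acetylacetonato)dicyanoiodo(pyridine)rhodate(III)

The 1 potassium counter-ion carries a total charge of +1, so each complex ion is 1−.
Ligand charges: 2×cyano (-1 each), 1×iodo (-1 each), 1×acetylacetonato (-1 each), 1×pyridine (neutral); total -4. So Rh + (-4) = 1−, giving Rh = +3.
Ligands are named alphabetically: acetylacetonato before cyano before iodo before pyridine.
The complex ion is anionic, so rhodium takes the -ate form rhodate(III).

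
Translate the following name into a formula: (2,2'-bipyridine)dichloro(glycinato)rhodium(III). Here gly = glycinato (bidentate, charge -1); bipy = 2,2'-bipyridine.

[Rh(bipy)Cl2(gly)]

Ligands: 2 chloro (Cl, -1), 1 glycinato (gly, -1), 1 2,2'-bipyridine (bipy, neutral). Ligand charge sum = -3.
With Rh in oxidation state +3, the complex ion is [Rh...].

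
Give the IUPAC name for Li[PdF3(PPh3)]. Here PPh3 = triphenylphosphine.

lithium trifluoro(triphenylphosphine)palladate(II)

The 1 lithium counter-ion carries a total charge of +1, so each complex ion is 1−.
Ligand charges: 3×fluoro (-1 each), 1×triphenylphosphine (neutral); total -3. So Pd + (-3) = 1−, giving Pd = +2.
Ligands are named alphabetically: fluoro before triphenylphosphine.
The complex ion is anionic, so palladium takes the -ate form palladate(II).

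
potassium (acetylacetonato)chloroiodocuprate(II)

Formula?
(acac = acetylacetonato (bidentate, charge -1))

K[Cu(acac)ClI]

Ligands: 1 chloro (Cl, -1), 1 iodo (I, -1), 1 acetylacetonato (acac, -1). Ligand charge sum = -3.
Charge balance with potassium (+1) requires 1 complex ion per 1 potassium.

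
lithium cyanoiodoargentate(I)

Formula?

Ligands: 1 iodo (I, -1), 1 cyano (CN, -1). Ligand charge sum = -2.
Charge balance with lithium (+1) requires 1 complex ion per 1 lithium.

Li[Ag(CN)I]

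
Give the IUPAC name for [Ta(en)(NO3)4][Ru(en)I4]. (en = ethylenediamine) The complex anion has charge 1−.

The complex anion is given as 1−; its ligand charges sum to -4, so Ru = +3.
A 1:1 salt means the cation carries the equal and opposite charge, 1+.
Cation: ligand charges sum to -4; for the ion to be 1+, Ta = +5.

(ethylenediamine)tetranitratotantalum(V) (ethylenediamine)tetraiodoruthenate(III)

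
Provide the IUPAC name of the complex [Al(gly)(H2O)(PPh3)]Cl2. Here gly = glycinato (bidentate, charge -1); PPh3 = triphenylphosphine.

The 2 chloride counter-ions carry a total charge of -2, so each complex ion is 2+.
Ligand charges: 1×glycinato (-1 each), 1×triphenylphosphine (neutral), 1×aqua (neutral); total -1. So Al + (-1) = 2+, giving Al = +3.
Ligands are named alphabetically: aqua before glycinato before triphenylphosphine.

aqua(glycinato)(triphenylphosphine)aluminium(III) chloride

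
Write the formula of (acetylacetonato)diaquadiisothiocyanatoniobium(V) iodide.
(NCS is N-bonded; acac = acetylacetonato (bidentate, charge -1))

Ligands: 2 isothiocyanato (NCS, -1), 2 aqua (H2O, neutral), 1 acetylacetonato (acac, -1). Ligand charge sum = -3.
With Nb in oxidation state +5, the complex ion is [Nb...]^2+.
Charge balance with iodide (-1) requires 1 complex ion per 2 iodide.

[Nb(acac)(H2O)2(NCS)2]I2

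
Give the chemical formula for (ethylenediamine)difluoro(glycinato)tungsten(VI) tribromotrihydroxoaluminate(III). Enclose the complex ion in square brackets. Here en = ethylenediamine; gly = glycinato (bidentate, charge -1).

[W(en)F2(gly)][AlBr3(OH)3]

Cation [W…]: ligand charges -3, W(VI) ⇒ ion charge 3+.
Anion [Al…]: ligand charges -6, Al(III) ⇒ ion charge 3−.
One 3+ cation balances one 3− anion.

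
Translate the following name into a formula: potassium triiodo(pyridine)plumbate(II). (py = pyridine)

Ligands: 1 pyridine (py, neutral), 3 iodo (I, -1). Ligand charge sum = -3.
With Pb in oxidation state +2, the complex ion is [Pb...]^1−.
Charge balance with potassium (+1) requires 1 complex ion per 1 potassium.

K[PbI3(py)]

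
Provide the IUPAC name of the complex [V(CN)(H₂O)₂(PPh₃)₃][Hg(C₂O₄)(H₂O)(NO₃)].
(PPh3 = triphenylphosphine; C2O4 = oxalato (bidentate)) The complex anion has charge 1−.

diaquacyanotris(triphenylphosphine)vanadium(II) aquanitratooxalatomercurate(II)

Both ions are complex: the cation is named first with the plain metal name, the anion second with the -ate form; each ion's ligands are alphabetised independently.
The complex anion is given as 1−; its ligand charges sum to -3, so Hg = +2.
A 1:1 salt means the cation carries the equal and opposite charge, 1+.
Cation: ligand charges sum to -1; for the ion to be 1+, V = +2.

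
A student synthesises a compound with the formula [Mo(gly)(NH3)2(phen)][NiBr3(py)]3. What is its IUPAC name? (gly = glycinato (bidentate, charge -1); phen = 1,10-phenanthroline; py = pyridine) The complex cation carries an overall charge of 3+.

Both ions are complex: the cation is named first with the plain metal name, the anion second with the -ate form; each ion's ligands are alphabetised independently.
The complex cation is given as 3+; its ligand charges sum to -1, so Mo = +4.
With 3 anions per cation, each anion must be 3/3 = 1−.
Anion: ligand charges sum to -3; for the ion to be 1−, Ni = +2.

diammine(glycinato)(1,10-phenanthroline)molybdenum(IV) tribromo(pyridine)nickelate(II)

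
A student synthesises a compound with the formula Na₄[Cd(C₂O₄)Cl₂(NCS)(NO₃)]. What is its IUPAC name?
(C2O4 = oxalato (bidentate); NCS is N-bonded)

sodium dichloroisothiocyanatonitratooxalatocadmate(II)

The 4 sodium counter-ions carry a total charge of +4, so each complex ion is 4−.
Ligand charges: 1×oxalato (-2 each), 1×nitrato (-1 each), 1×isothiocyanato (-1 each), 2×chloro (-1 each); total -6. So Cd + (-6) = 4−, giving Cd = +2.
Ligands are named alphabetically: chloro before isothiocyanato before nitrato before oxalato.
The complex ion is anionic, so cadmium takes the -ate form cadmate(II).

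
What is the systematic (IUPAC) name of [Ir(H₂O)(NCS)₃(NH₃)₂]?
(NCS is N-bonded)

diammineaquatriisothiocyanatoiridium(III)

There is no counter-ion, so the complex is neutral overall.
Ligand charges: 3×isothiocyanato (-1 each), 1×aqua (neutral), 2×ammine (neutral); total -3. So Ir + (-3) = 0, giving Ir = +3.
Ligands are named alphabetically: ammine before aqua before isothiocyanato.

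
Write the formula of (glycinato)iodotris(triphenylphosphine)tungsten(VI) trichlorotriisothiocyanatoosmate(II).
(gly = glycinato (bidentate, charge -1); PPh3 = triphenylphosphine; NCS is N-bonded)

[W(gly)I(PPh3)3][OsCl3(NCS)3]

Cation [W…]: ligand charges -2, W(VI) ⇒ ion charge 4+.
Anion [Os…]: ligand charges -6, Os(II) ⇒ ion charge 4−.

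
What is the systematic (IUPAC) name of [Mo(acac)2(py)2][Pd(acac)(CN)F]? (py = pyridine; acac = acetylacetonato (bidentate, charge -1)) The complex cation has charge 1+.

Both ions are complex: the cation is named first with the plain metal name, the anion second with the -ate form; each ion's ligands are alphabetised independently.
The complex cation is given as 1+; its ligand charges sum to -2, so Mo = +3.
A 1:1 salt means the anion carries the equal and opposite charge, 1−.
Anion: ligand charges sum to -3; for the ion to be 1−, Pd = +2.

bis(acetylacetonato)bis(pyridine)molybdenum(III) (acetylacetonato)cyanofluoropalladate(II)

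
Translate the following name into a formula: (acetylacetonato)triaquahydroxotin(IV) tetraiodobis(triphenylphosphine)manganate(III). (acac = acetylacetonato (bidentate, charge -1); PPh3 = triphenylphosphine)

[Sn(acac)(H2O)3(OH)][MnI4(PPh3)2]2

Cation [Sn…]: ligand charges -2, Sn(IV) ⇒ ion charge 2+.
Anion [Mn…]: ligand charges -4, Mn(III) ⇒ ion charge 1−.
One 2+ cation requires 2 of the 1− anion.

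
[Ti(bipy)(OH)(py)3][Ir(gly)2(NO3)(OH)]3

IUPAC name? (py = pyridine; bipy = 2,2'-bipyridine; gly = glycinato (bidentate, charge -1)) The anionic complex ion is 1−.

The complex anion is given as 1−; its ligand charges sum to -4, so Ir = +3.
With 3 anions per cation, the cation must be 3×1 = 3+.
Cation: ligand charges sum to -1; for the ion to be 3+, Ti = +4.

(2,2'-bipyridine)hydroxotris(pyridine)titanium(IV) bis(glycinato)hydroxonitratoiridate(III)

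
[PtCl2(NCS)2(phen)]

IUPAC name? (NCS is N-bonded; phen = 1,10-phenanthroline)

There is no counter-ion, so the complex is neutral overall.
Ligand charges: 2×chloro (-1 each), 2×isothiocyanato (-1 each), 1×1,10-phenanthroline (neutral); total -4. So Pt + (-4) = 0, giving Pt = +4.
Ligands are named alphabetically: chloro before isothiocyanato before phenanthroline.

dichlorodiisothiocyanato(1,10-phenanthroline)platinum(IV)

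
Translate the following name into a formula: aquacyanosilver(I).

[Ag(CN)(H2O)]

Ligands: 1 aqua (H2O, neutral), 1 cyano (CN, -1). Ligand charge sum = -1.
With Ag in oxidation state +1, the complex ion is [Ag...].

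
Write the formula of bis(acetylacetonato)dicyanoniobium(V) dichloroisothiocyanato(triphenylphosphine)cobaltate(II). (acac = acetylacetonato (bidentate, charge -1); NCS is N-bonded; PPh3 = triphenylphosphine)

Cation [Nb…]: ligand charges -4, Nb(V) ⇒ ion charge 1+.
Anion [Co…]: ligand charges -3, Co(II) ⇒ ion charge 1−.

[Nb(acac)2(CN)2][CoCl2(NCS)(PPh3)]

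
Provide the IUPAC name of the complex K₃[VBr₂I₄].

The 3 potassium counter-ions carry a total charge of +3, so each complex ion is 3−.
Ligand charges: 4×iodo (-1 each), 2×bromo (-1 each); total -6. So V + (-6) = 3−, giving V = +3.
Ligands are named alphabetically: bromo before iodo.
The complex ion is anionic, so vanadium takes the -ate form vanadate(III).

potassium dibromotetraiodovanadate(III)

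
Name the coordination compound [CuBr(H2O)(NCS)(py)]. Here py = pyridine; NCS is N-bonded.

There is no counter-ion, so the complex is neutral overall.
Ligand charges: 1×pyridine (neutral), 1×aqua (neutral), 1×bromo (-1 each), 1×isothiocyanato (-1 each); total -2. So Cu + (-2) = 0, giving Cu = +2.
Ligands are named alphabetically: aqua before bromo before isothiocyanato before pyridine.

aquabromoisothiocyanato(pyridine)copper(II)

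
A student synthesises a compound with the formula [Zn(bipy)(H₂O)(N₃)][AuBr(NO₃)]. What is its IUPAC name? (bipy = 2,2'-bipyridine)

Zinc is always +2 in its complexes; the cation's ligand charges sum to -1, so the complex cation is 1+.
A 1:1 salt means the anion carries the equal and opposite charge, 1−.
Anion: ligand charges sum to -2; for the ion to be 1−, Au = +1.

aquaazido(2,2'-bipyridine)zinc(II) bromonitratoaurate(I)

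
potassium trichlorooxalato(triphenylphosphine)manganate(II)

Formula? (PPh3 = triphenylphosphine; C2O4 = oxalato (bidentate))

K3[Mn(C2O4)Cl3(PPh3)]

Ligands: 1 triphenylphosphine (PPh3, neutral), 1 oxalato (C2O4, -2), 3 chloro (Cl, -1). Ligand charge sum = -5.
Charge balance with potassium (+1) requires 1 complex ion per 3 potassium.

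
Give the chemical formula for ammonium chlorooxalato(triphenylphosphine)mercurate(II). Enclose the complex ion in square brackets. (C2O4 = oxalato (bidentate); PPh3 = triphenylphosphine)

NH4[Hg(C2O4)Cl(PPh3)]

Ligands: 1 oxalato (C2O4, -2), 1 triphenylphosphine (PPh3, neutral), 1 chloro (Cl, -1). Ligand charge sum = -3.
Charge balance with ammonium (+1) requires 1 complex ion per 1 ammonium.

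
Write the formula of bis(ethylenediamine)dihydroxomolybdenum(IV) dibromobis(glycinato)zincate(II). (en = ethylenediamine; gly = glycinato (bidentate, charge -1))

Cation [Mo…]: ligand charges -2, Mo(IV) ⇒ ion charge 2+.
Anion [Zn…]: ligand charges -4, Zn(II) ⇒ ion charge 2−.

[Mo(en)2(OH)2][ZnBr2(gly)2]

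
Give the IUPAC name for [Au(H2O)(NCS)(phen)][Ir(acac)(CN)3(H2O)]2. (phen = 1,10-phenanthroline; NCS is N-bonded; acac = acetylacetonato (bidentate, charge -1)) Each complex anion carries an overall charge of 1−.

aquaisothiocyanato(1,10-phenanthroline)gold(III) (acetylacetonato)aquatricyanoiridate(III)

Both ions are complex: the cation is named first with the plain metal name, the anion second with the -ate form; each ion's ligands are alphabetised independently.
The complex anion is given as 1−; its ligand charges sum to -4, so Ir = +3.
With 2 anions per cation, the cation must be 2×1 = 2+.
Cation: ligand charges sum to -1; for the ion to be 2+, Au = +3.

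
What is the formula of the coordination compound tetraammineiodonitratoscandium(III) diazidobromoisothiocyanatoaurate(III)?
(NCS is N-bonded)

Cation [Sc…]: ligand charges -2, Sc(III) ⇒ ion charge 1+.
Anion [Au…]: ligand charges -4, Au(III) ⇒ ion charge 1−.

[ScI(NH3)4(NO3)][AuBr(N3)2(NCS)]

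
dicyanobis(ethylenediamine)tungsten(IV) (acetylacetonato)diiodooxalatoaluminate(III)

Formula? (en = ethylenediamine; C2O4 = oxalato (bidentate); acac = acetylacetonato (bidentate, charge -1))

[W(CN)2(en)2][Al(acac)(C2O4)I2]

Cation [W…]: ligand charges -2, W(IV) ⇒ ion charge 2+.
Anion [Al…]: ligand charges -5, Al(III) ⇒ ion charge 2−.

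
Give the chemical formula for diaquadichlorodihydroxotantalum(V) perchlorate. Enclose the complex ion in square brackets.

Ligands: 2 chloro (Cl, -1), 2 aqua (H2O, neutral), 2 hydroxo (OH, -1). Ligand charge sum = -4.
With Ta in oxidation state +5, the complex ion is [Ta...]^1+.
Charge balance with perchlorate (-1) requires 1 complex ion per 1 perchlorate.

[TaCl2(H2O)2(OH)2]ClO4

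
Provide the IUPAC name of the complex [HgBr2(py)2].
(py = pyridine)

dibromobis(pyridine)mercury(II)

There is no counter-ion, so the complex is neutral overall.
Ligand charges: 2×bromo (-1 each), 2×pyridine (neutral); total -2. So Hg + (-2) = 0, giving Hg = +2.
Ligands are named alphabetically: bromo before pyridine.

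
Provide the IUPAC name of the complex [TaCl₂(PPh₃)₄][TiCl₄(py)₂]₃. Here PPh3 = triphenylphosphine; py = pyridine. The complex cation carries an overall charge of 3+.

Both ions are complex: the cation is named first with the plain metal name, the anion second with the -ate form; each ion's ligands are alphabetised independently.
The complex cation is given as 3+; its ligand charges sum to -2, so Ta = +5.
With 3 anions per cation, each anion must be 3/3 = 1−.
Anion: ligand charges sum to -4; for the ion to be 1−, Ti = +3.

dichlorotetrakis(triphenylphosphine)tantalum(V) tetrachlorobis(pyridine)titanate(III)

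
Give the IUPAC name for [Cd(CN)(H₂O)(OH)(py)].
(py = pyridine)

There is no counter-ion, so the complex is neutral overall.
Ligand charges: 1×cyano (-1 each), 1×hydroxo (-1 each), 1×aqua (neutral), 1×pyridine (neutral); total -2. So Cd + (-2) = 0, giving Cd = +2.
Ligands are named alphabetically: aqua before cyano before hydroxo before pyridine.

aquacyanohydroxo(pyridine)cadmium(II)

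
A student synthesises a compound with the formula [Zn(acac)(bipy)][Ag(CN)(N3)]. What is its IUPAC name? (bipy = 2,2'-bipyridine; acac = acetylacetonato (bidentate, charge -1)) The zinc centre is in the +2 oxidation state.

(acetylacetonato)(2,2'-bipyridine)zinc(II) azidocyanoargentate(I)

Zn is given as +2; the cation's ligand charges sum to -1, so the complex cation is 1+.
A 1:1 salt means the anion carries the equal and opposite charge, 1−.
Anion: ligand charges sum to -2; for the ion to be 1−, Ag = +1.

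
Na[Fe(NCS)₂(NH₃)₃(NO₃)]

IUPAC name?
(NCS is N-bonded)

sodium triamminediisothiocyanatonitratoferrate(II)

The 1 sodium counter-ion carries a total charge of +1, so each complex ion is 1−.
Ligand charges: 3×ammine (neutral), 2×isothiocyanato (-1 each), 1×nitrato (-1 each); total -3. So Fe + (-3) = 1−, giving Fe = +2.
The complex ion is anionic, so iron takes the -ate form ferrate(II).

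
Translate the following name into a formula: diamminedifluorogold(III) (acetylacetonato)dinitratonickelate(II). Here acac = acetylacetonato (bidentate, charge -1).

Cation [Au…]: ligand charges -2, Au(III) ⇒ ion charge 1+.
Anion [Ni…]: ligand charges -3, Ni(II) ⇒ ion charge 1−.
One 1+ cation balances one 1− anion.

[AuF2(NH3)2][Ni(acac)(NO3)2]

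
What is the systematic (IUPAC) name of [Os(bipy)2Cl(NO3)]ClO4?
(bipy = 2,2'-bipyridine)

bis(2,2'-bipyridine)chloronitratoosmium(III) perchlorate

The 1 perchlorate counter-ion carries a total charge of -1, so each complex ion is 1+.
Ligand charges: 1×chloro (-1 each), 2×2,2'-bipyridine (neutral), 1×nitrato (-1 each); total -2. So Os + (-2) = 1+, giving Os = +3.
Ligands are named alphabetically: bipyridine before chloro before nitrato.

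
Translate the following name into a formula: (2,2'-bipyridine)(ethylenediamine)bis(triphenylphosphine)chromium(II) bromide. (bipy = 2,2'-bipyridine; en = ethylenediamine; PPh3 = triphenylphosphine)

Ligands: 1 2,2'-bipyridine (bipy, neutral), 1 ethylenediamine (en, neutral), 2 triphenylphosphine (PPh3, neutral). Ligand charge sum = 0.
With Cr in oxidation state +2, the complex ion is [Cr...]^2+.
Charge balance with bromide (-1) requires 1 complex ion per 2 bromide.

[Cr(bipy)(en)(PPh3)2]Br2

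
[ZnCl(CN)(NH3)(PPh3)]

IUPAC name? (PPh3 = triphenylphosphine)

There is no counter-ion, so the complex is neutral overall.
Ligand charges: 1×triphenylphosphine (neutral), 1×ammine (neutral), 1×cyano (-1 each), 1×chloro (-1 each); total -2. So Zn + (-2) = 0, giving Zn = +2.
Ligands are named alphabetically: ammine before chloro before cyano before triphenylphosphine.

amminechlorocyano(triphenylphosphine)zinc(II)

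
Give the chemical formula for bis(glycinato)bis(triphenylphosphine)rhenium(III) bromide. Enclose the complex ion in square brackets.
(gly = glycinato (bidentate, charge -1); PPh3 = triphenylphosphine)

[Re(gly)2(PPh3)2]Br

Ligands: 2 glycinato (gly, -1), 2 triphenylphosphine (PPh3, neutral). Ligand charge sum = -2.
Charge balance with bromide (-1) requires 1 complex ion per 1 bromide.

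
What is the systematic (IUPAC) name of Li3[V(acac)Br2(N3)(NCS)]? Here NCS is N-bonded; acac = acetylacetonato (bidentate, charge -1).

The 3 lithium counter-ions carry a total charge of +3, so each complex ion is 3−.
Ligand charges: 1×isothiocyanato (-1 each), 1×acetylacetonato (-1 each), 2×bromo (-1 each), 1×azido (-1 each); total -5. So V + (-5) = 3−, giving V = +2.
Ligands are named alphabetically: acetylacetonato before azido before bromo before isothiocyanato.
The complex ion is anionic, so vanadium takes the -ate form vanadate(II).

lithium (acetylacetonato)azidodibromoisothiocyanatovanadate(II)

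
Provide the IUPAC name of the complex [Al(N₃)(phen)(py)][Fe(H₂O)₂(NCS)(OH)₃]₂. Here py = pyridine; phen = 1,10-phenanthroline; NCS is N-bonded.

azido(1,10-phenanthroline)(pyridine)aluminium(III) diaquatrihydroxoisothiocyanatoferrate(III)

Aluminium is always +3 in its complexes; the cation's ligand charges sum to -1, so the complex cation is 2+.
With 2 anions per cation, each anion must be 2/2 = 1−.
Anion: ligand charges sum to -4; for the ion to be 1−, Fe = +3.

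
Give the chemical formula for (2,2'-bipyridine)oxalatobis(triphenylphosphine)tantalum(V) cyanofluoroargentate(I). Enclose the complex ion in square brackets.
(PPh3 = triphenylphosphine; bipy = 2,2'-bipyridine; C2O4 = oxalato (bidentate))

Cation [Ta…]: ligand charges -2, Ta(V) ⇒ ion charge 3+.
Anion [Ag…]: ligand charges -2, Ag(I) ⇒ ion charge 1−.

[Ta(bipy)(C2O4)(PPh3)2][Ag(CN)F]3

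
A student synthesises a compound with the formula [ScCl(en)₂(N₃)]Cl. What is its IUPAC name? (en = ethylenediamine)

The 1 chloride counter-ion carries a total charge of -1, so each complex ion is 1+.
Ligand charges: 1×azido (-1 each), 1×chloro (-1 each), 2×ethylenediamine (neutral); total -2. So Sc + (-2) = 1+, giving Sc = +3.
Ligands are named alphabetically: azido before chloro before ethylenediamine.

azidochlorobis(ethylenediamine)scandium(III) chloride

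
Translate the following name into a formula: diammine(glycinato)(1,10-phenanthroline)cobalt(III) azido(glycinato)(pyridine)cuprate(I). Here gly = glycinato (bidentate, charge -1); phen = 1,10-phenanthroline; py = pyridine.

Cation [Co…]: ligand charges -1, Co(III) ⇒ ion charge 2+.
Anion [Cu…]: ligand charges -2, Cu(I) ⇒ ion charge 1−.

[Co(gly)(NH3)2(phen)][Cu(gly)(N3)(py)]2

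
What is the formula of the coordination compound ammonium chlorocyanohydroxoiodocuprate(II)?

(NH4)2[CuCl(CN)I(OH)]

Ligands: 1 cyano (CN, -1), 1 iodo (I, -1), 1 chloro (Cl, -1), 1 hydroxo (OH, -1). Ligand charge sum = -4.
With Cu in oxidation state +2, the complex ion is [Cu...]^2−.
Charge balance with ammonium (+1) requires 1 complex ion per 2 ammonium.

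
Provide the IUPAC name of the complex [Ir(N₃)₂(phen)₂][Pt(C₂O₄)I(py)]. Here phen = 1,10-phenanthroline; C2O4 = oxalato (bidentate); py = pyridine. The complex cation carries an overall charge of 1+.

diazidobis(1,10-phenanthroline)iridium(III) iodooxalato(pyridine)platinate(II)

Both ions are complex: the cation is named first with the plain metal name, the anion second with the -ate form; each ion's ligands are alphabetised independently.
The complex cation is given as 1+; its ligand charges sum to -2, so Ir = +3.
A 1:1 salt means the anion carries the equal and opposite charge, 1−.
Anion: ligand charges sum to -3; for the ion to be 1−, Pt = +2.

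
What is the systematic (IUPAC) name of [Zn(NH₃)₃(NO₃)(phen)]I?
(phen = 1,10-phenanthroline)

triamminenitrato(1,10-phenanthroline)zinc(II) iodide

The 1 iodide counter-ion carries a total charge of -1, so each complex ion is 1+.
Ligand charges: 3×ammine (neutral), 1×1,10-phenanthroline (neutral), 1×nitrato (-1 each); total -1. So Zn + (-1) = 1+, giving Zn = +2.
Ligands are named alphabetically: ammine before nitrato before phenanthroline.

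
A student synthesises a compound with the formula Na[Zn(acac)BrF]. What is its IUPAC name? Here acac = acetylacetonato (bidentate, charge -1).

The 1 sodium counter-ion carries a total charge of +1, so each complex ion is 1−.
Ligand charges: 1×fluoro (-1 each), 1×bromo (-1 each), 1×acetylacetonato (-1 each); total -3. So Zn + (-3) = 1−, giving Zn = +2.
Ligands are named alphabetically: acetylacetonato before bromo before fluoro.
The complex ion is anionic, so zinc takes the -ate form zincate(II).

sodium (acetylacetonato)bromofluorozincate(II)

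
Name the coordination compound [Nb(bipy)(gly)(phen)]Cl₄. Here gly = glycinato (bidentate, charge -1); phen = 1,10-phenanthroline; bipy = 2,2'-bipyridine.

The 4 chloride counter-ions carry a total charge of -4, so each complex ion is 4+.
Ligand charges: 1×glycinato (-1 each), 1×1,10-phenanthroline (neutral), 1×2,2'-bipyridine (neutral); total -1. So Nb + (-1) = 4+, giving Nb = +5.
Ligands are named alphabetically: bipyridine before glycinato before phenanthroline.

(2,2'-bipyridine)(glycinato)(1,10-phenanthroline)niobium(V) chloride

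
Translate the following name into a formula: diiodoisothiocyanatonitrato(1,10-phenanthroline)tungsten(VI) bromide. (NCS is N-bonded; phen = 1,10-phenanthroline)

[WI2(NCS)(NO3)(phen)]Br2

Ligands: 1 isothiocyanato (NCS, -1), 1 nitrato (NO3, -1), 1 1,10-phenanthroline (phen, neutral), 2 iodo (I, -1). Ligand charge sum = -4.
Charge balance with bromide (-1) requires 1 complex ion per 2 bromide.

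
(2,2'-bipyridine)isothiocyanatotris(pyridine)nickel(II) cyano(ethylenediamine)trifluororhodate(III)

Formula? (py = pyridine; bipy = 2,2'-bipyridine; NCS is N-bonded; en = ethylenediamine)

[Ni(bipy)(NCS)(py)3][Rh(CN)(en)F3]

Cation [Ni…]: ligand charges -1, Ni(II) ⇒ ion charge 1+.
Anion [Rh…]: ligand charges -4, Rh(III) ⇒ ion charge 1−.
One 1+ cation balances one 1− anion.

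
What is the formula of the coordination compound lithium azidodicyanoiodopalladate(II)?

Li2[Pd(CN)2I(N3)]

Ligands: 1 iodo (I, -1), 2 cyano (CN, -1), 1 azido (N3, -1). Ligand charge sum = -4.
Charge balance with lithium (+1) requires 1 complex ion per 2 lithium.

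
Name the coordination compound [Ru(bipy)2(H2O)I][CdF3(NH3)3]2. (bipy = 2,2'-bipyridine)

Cadmium is always +2 in its complexes; the anion's ligand charges sum to -3, so the complex anion is 1−.
With 2 anions per cation, the cation must be 2×1 = 2+.
Cation: ligand charges sum to -1; for the ion to be 2+, Ru = +3.

aquabis(2,2'-bipyridine)iodoruthenium(III) triamminetrifluorocadmate(II)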